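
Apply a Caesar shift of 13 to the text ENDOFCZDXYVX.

RAQBSPMQKLIK

E(4): 4+13=17 → R
N(13): 13+13=26≡0 → A
D(3): 3+13=16 → Q
O(14): 14+13=27≡1 → B
F(5): 5+13=18 → S
C(2): 2+13=15 → P
Z(25): 25+13=38≡12 → M
D(3): 3+13=16 → Q
X(23): 23+13=36≡10 → K
Y(24): 24+13=37≡11 → L
V(21): 21+13=34≡8 → I
X(23): 23+13=36≡10 → K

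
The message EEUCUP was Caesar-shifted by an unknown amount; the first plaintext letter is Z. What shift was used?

From the crib: E(4)−Z(25)=-21≡5, so the shift is 5.

5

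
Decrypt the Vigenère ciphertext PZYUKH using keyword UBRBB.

VYHTJN

Repeat the key across the ciphertext: UBRBBU
P(15)−U(20): -5≡21 → V
Z(25)−B(1): 24 → Y
Y(24)−R(17): 7 → H
U(20)−B(1): 19 → T
K(10)−B(1): 9 → J
H(7)−U(20): -13≡13 → N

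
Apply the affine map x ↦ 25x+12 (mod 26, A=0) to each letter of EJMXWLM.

IDAPQBA

E(4): 25·4+12=112≡8 → I
J(9): 25·9+12=237≡3 → D
M(12): 25·12+12=312≡0 → A
X(23): 25·23+12=587≡15 → P
W(22): 25·22+12=562≡16 → Q
L(11): 25·11+12=287≡1 → B
M(12): 25·12+12=312≡0 → A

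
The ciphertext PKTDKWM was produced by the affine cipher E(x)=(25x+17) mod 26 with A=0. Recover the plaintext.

CHYOHVF

The inverse of 25 mod 26 is 25, since 25·25=625≡1. Apply D(y)=25·(y−17) mod 26:
P(15): 25·(15−17)=-50≡2 → C
K(10): 25·(10−17)=-175≡7 → H
T(19): 25·(19−17)=50≡24 → Y
D(3): 25·(3−17)=-350≡14 → O
K(10): 25·(10−17)=-175≡7 → H
W(22): 25·(22−17)=125≡21 → V
M(12): 25·(12−17)=-125≡5 → F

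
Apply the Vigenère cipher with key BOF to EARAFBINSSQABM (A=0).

Repeat the key across the message: BOFBOFBOFBOFBO
E(4)+B(1): 5 → F
A(0)+O(14): 14 → O
R(17)+F(5): 22 → W
A(0)+B(1): 1 → B
F(5)+O(14): 19 → T
B(1)+F(5): 6 → G
I(8)+B(1): 9 → J
N(13)+O(14): 27≡1 → B
S(18)+F(5): 23 → X
S(18)+B(1): 19 → T
Q(16)+O(14): 30≡4 → E
A(0)+F(5): 5 → F
B(1)+B(1): 2 → C
M(12)+O(14): 26≡0 → A

FOWBTGJBXTEFCA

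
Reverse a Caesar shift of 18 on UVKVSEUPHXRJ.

U(20): 20−18=2 → C
V(21): 21−18=3 → D
K(10): 10−18=-8≡18 → S
V(21): 21−18=3 → D
S(18): 18−18=0 → A
E(4): 4−18=-14≡12 → M
U(20): 20−18=2 → C
P(15): 15−18=-3≡23 → X
H(7): 7−18=-11≡15 → P
X(23): 23−18=5 → F
R(17): 17−18=-1≡25 → Z
J(9): 9−18=-9≡17 → R

CDSDAMCXPFZR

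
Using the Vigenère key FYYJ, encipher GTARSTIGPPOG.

LRYAXRGPUNMP

Repeat the key across the message: FYYJFYYJFYYJ
G(6)+F(5): 11 → L
T(19)+Y(24): 43≡17 → R
A(0)+Y(24): 24 → Y
R(17)+J(9): 26≡0 → A
S(18)+F(5): 23 → X
T(19)+Y(24): 43≡17 → R
I(8)+Y(24): 32≡6 → G
G(6)+J(9): 15 → P
P(15)+F(5): 20 → U
P(15)+Y(24): 39≡13 → N
O(14)+Y(24): 38≡12 → M
G(6)+J(9): 15 → P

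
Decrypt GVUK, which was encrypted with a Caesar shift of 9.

XMLB

G(6): 6−9=-3≡23 → X
V(21): 21−9=12 → M
U(20): 20−9=11 → L
K(10): 10−9=1 → B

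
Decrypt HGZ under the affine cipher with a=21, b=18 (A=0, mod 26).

The inverse of 21 mod 26 is 5, since 21·5=105≡1. Apply D(y)=5·(y−18) mod 26:
H(7): 5·(7−18)=-55≡23 → X
G(6): 5·(6−18)=-60≡18 → S
Z(25): 5·(25−18)=35≡9 → J

XSJ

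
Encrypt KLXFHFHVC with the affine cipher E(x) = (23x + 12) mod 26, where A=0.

IFVXRXRBG

K(10): 23·10+12=242≡8 → I
L(11): 23·11+12=265≡5 → F
X(23): 23·23+12=541≡21 → V
F(5): 23·5+12=127≡23 → X
H(7): 23·7+12=173≡17 → R
F(5): 23·5+12=127≡23 → X
H(7): 23·7+12=173≡17 → R
V(21): 23·21+12=495≡1 → B
C(2): 23·2+12=58≡6 → G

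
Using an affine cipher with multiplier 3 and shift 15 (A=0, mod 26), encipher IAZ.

NPM

I(8): 3·8+15=39≡13 → N
A(0): 3·0+15=15 → P
Z(25): 3·25+15=90≡12 → M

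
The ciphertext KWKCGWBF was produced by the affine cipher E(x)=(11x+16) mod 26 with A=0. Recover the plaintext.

The inverse of 11 mod 26 is 19, since 11·19=209≡1. Apply D(y)=19·(y−16) mod 26:
K(10): 19·(10−16)=-114≡16 → Q
W(22): 19·(22−16)=114≡10 → K
K(10): 19·(10−16)=-114≡16 → Q
C(2): 19·(2−16)=-266≡20 → U
G(6): 19·(6−16)=-190≡18 → S
W(22): 19·(22−16)=114≡10 → K
B(1): 19·(1−16)=-285≡1 → B
F(5): 19·(5−16)=-209≡25 → Z

QKQUSKBZ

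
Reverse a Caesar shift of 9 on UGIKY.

LXZBP

U(20): 20−9=11 → L
G(6): 6−9=-3≡23 → X
I(8): 8−9=-1≡25 → Z
K(10): 10−9=1 → B
Y(24): 24−9=15 → P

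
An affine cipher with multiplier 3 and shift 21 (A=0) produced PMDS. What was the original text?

The inverse of 3 mod 26 is 9, since 3·9=27≡1. Apply D(y)=9·(y−21) mod 26:
P(15): 9·(15−21)=-54≡24 → Y
M(12): 9·(12−21)=-81≡23 → X
D(3): 9·(3−21)=-162≡20 → U
S(18): 9·(18−21)=-27≡25 → Z

YXUZ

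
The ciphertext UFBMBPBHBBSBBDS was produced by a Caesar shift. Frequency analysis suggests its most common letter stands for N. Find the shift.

The most frequent ciphertext letter is B (appears 7 times).
B is position 1; N is position 13.
Shift = -12≡14.

14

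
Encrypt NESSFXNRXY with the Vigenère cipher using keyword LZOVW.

Repeat the key across the message: LZOVWLZOVW
N(13)+L(11): 24 → Y
E(4)+Z(25): 29≡3 → D
S(18)+O(14): 32≡6 → G
S(18)+V(21): 39≡13 → N
F(5)+W(22): 27≡1 → B
X(23)+L(11): 34≡8 → I
N(13)+Z(25): 38≡12 → M
R(17)+O(14): 31≡5 → F
X(23)+V(21): 44≡18 → S
Y(24)+W(22): 46≡20 → U

YDGNBIMFSU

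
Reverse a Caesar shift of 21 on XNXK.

X(23): 23−21=2 → C
N(13): 13−21=-8≡18 → S
X(23): 23−21=2 → C
K(10): 10−21=-11≡15 → P

CSCP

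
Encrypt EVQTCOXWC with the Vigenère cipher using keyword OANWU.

Repeat the key across the message: OANWUOANW
E(4)+O(14): 18 → S
V(21)+A(0): 21 → V
Q(16)+N(13): 29≡3 → D
T(19)+W(22): 41≡15 → P
C(2)+U(20): 22 → W
O(14)+O(14): 28≡2 → C
X(23)+A(0): 23 → X
W(22)+N(13): 35≡9 → J
C(2)+W(22): 24 → Y

SVDPWCXJY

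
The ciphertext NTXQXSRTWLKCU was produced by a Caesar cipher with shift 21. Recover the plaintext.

N(13): 13−21=-8≡18 → S
T(19): 19−21=-2≡24 → Y
X(23): 23−21=2 → C
Q(16): 16−21=-5≡21 → V
X(23): 23−21=2 → C
S(18): 18−21=-3≡23 → X
R(17): 17−21=-4≡22 → W
T(19): 19−21=-2≡24 → Y
W(22): 22−21=1 → B
L(11): 11−21=-10≡16 → Q
K(10): 10−21=-11≡15 → P
C(2): 2−21=-19≡7 → H
U(20): 20−21=-1≡25 → Z

SYCVCXWYBQPHZ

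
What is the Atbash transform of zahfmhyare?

z(25) → a(0)
a(0) → z(25)
h(7) → s(18)
f(5) → u(20)
m(12) → n(13)
h(7) → s(18)
y(24) → b(1)
a(0) → z(25)
r(17) → i(8)
e(4) → v(21)

azsunsbziv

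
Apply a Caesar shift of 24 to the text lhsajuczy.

l(11): 11+24=35≡9 → j
h(7): 7+24=31≡5 → f
s(18): 18+24=42≡16 → q
a(0): 0+24=24 → y
j(9): 9+24=33≡7 → h
u(20): 20+24=44≡18 → s
c(2): 2+24=26≡0 → a
z(25): 25+24=49≡23 → x
y(24): 24+24=48≡22 → w

jfqyhsaxw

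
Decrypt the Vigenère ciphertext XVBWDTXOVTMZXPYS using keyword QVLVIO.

Repeat the key across the ciphertext: QVLVIOQVLVIOQVLV
X(23)−Q(16): 7 → H
V(21)−V(21): 0 → A
B(1)−L(11): -10≡16 → Q
W(22)−V(21): 1 → B
D(3)−I(8): -5≡21 → V
T(19)−O(14): 5 → F
X(23)−Q(16): 7 → H
O(14)−V(21): -7≡19 → T
V(21)−L(11): 10 → K
T(19)−V(21): -2≡24 → Y
M(12)−I(8): 4 → E
Z(25)−O(14): 11 → L
X(23)−Q(16): 7 → H
P(15)−V(21): -6≡20 → U
Y(24)−L(11): 13 → N
S(18)−V(21): -3≡23 → X

HAQBVFHTKYELHUNX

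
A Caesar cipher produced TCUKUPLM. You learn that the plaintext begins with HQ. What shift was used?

12

From the crib: T(19)−H(7)=12, so the shift is 12.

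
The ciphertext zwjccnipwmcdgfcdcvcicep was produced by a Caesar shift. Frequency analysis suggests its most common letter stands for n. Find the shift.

The most frequent ciphertext letter is c (appears 7 times).
c is position 2; n is position 13.
Shift = -11≡15.

15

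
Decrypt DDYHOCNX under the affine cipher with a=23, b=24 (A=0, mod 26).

HHAXMQVJ

The inverse of 23 mod 26 is 17, since 23·17=391≡1. Apply D(y)=17·(y−24) mod 26:
D(3): 17·(3−24)=-357≡7 → H
D(3): 17·(3−24)=-357≡7 → H
Y(24): 17·(24−24)=0 → A
H(7): 17·(7−24)=-289≡23 → X
O(14): 17·(14−24)=-170≡12 → M
C(2): 17·(2−24)=-374≡16 → Q
N(13): 17·(13−24)=-187≡21 → V
X(23): 17·(23−24)=-17≡9 → J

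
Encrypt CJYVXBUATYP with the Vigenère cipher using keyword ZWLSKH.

BFJNHITWEQZ

Repeat the key across the message: ZWLSKHZWLSK
C(2)+Z(25): 27≡1 → B
J(9)+W(22): 31≡5 → F
Y(24)+L(11): 35≡9 → J
V(21)+S(18): 39≡13 → N
X(23)+K(10): 33≡7 → H
B(1)+H(7): 8 → I
U(20)+Z(25): 45≡19 → T
A(0)+W(22): 22 → W
T(19)+L(11): 30≡4 → E
Y(24)+S(18): 42≡16 → Q
P(15)+K(10): 25 → Z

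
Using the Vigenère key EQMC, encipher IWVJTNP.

Repeat the key across the message: EQMCEQM
I(8)+E(4): 12 → M
W(22)+Q(16): 38≡12 → M
V(21)+M(12): 33≡7 → H
J(9)+C(2): 11 → L
T(19)+E(4): 23 → X
N(13)+Q(16): 29≡3 → D
P(15)+M(12): 27≡1 → B

MMHLXDB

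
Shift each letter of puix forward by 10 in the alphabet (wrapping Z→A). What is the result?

p(15): 15+10=25 → z
u(20): 20+10=30≡4 → e
i(8): 8+10=18 → s
x(23): 23+10=33≡7 → h

zesh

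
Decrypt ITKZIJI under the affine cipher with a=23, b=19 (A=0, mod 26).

The inverse of 23 mod 26 is 17, since 23·17=391≡1. Apply D(y)=17·(y−19) mod 26:
I(8): 17·(8−19)=-187≡21 → V
T(19): 17·(19−19)=0 → A
K(10): 17·(10−19)=-153≡3 → D
Z(25): 17·(25−19)=102≡24 → Y
I(8): 17·(8−19)=-187≡21 → V
J(9): 17·(9−19)=-170≡12 → M
I(8): 17·(8−19)=-187≡21 → V

VADYVMV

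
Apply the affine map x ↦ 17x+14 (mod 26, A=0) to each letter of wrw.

w(22): 17·22+14=388≡24 → y
r(17): 17·17+14=303≡17 → r
w(22): 17·22+14=388≡24 → y

yry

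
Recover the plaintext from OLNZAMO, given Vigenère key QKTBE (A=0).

YBUYWWE

Repeat the key across the ciphertext: QKTBEQK
O(14)−Q(16): -2≡24 → Y
L(11)−K(10): 1 → B
N(13)−T(19): -6≡20 → U
Z(25)−B(1): 24 → Y
A(0)−E(4): -4≡22 → W
M(12)−Q(16): -4≡22 → W
O(14)−K(10): 4 → E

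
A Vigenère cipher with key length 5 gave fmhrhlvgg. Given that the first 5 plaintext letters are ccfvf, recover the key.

Subtract each crib letter from the matching ciphertext letter (mod 26):
f(5)−c(2)=3 → d
m(12)−c(2)=10 → k
h(7)−f(5)=2 → c
r(17)−v(21)=-4≡22 → w
h(7)−f(5)=2 → c

dkcwc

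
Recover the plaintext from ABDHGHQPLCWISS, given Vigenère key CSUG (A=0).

Repeat the key across the ciphertext: CSUGCSUGCSUGCS
A(0)−C(2): -2≡24 → Y
B(1)−S(18): -17≡9 → J
D(3)−U(20): -17≡9 → J
H(7)−G(6): 1 → B
G(6)−C(2): 4 → E
H(7)−S(18): -11≡15 → P
Q(16)−U(20): -4≡22 → W
P(15)−G(6): 9 → J
L(11)−C(2): 9 → J
C(2)−S(18): -16≡10 → K
W(22)−U(20): 2 → C
I(8)−G(6): 2 → C
S(18)−C(2): 16 → Q
S(18)−S(18): 0 → A

YJJBEPWJJKCCQA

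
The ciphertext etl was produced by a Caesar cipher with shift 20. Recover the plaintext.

kzr

e(4): 4−20=-16≡10 → k
t(19): 19−20=-1≡25 → z
l(11): 11−20=-9≡17 → r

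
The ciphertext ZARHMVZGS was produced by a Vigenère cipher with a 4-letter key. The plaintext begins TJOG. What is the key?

Subtract each crib letter from the matching ciphertext letter (mod 26):
Z(25)−T(19)=6 → G
A(0)−J(9)=-9≡17 → R
R(17)−O(14)=3 → D
H(7)−G(6)=1 → B

GRDB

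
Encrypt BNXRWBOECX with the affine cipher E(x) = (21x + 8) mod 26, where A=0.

DVXBCDQOYX

B(1): 21·1+8=29≡3 → D
N(13): 21·13+8=281≡21 → V
X(23): 21·23+8=491≡23 → X
R(17): 21·17+8=365≡1 → B
W(22): 21·22+8=470≡2 → C
B(1): 21·1+8=29≡3 → D
O(14): 21·14+8=302≡16 → Q
E(4): 21·4+8=92≡14 → O
C(2): 21·2+8=50≡24 → Y
X(23): 21·23+8=491≡23 → X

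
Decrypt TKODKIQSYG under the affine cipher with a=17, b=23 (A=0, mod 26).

MNBINTVPXZ

The inverse of 17 mod 26 is 23, since 17·23=391≡1. Apply D(y)=23·(y−23) mod 26:
T(19): 23·(19−23)=-92≡12 → M
K(10): 23·(10−23)=-299≡13 → N
O(14): 23·(14−23)=-207≡1 → B
D(3): 23·(3−23)=-460≡8 → I
K(10): 23·(10−23)=-299≡13 → N
I(8): 23·(8−23)=-345≡19 → T
Q(16): 23·(16−23)=-161≡21 → V
S(18): 23·(18−23)=-115≡15 → P
Y(24): 23·(24−23)=23 → X
G(6): 23·(6−23)=-391≡25 → Z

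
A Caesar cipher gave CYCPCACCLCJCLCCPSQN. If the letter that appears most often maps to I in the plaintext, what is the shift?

The most frequent ciphertext letter is C (appears 9 times).
C is position 2; I is position 8.
Shift = -6≡20.

20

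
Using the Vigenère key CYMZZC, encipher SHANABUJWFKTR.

UFMMZDWHIEJVT

Repeat the key across the message: CYMZZCCYMZZCC
S(18)+C(2): 20 → U
H(7)+Y(24): 31≡5 → F
A(0)+M(12): 12 → M
N(13)+Z(25): 38≡12 → M
A(0)+Z(25): 25 → Z
B(1)+C(2): 3 → D
U(20)+C(2): 22 → W
J(9)+Y(24): 33≡7 → H
W(22)+M(12): 34≡8 → I
F(5)+Z(25): 30≡4 → E
K(10)+Z(25): 35≡9 → J
T(19)+C(2): 21 → V
R(17)+C(2): 19 → T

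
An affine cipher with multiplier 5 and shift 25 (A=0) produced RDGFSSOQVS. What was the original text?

The inverse of 5 mod 26 is 21, since 5·21=105≡1. Apply D(y)=21·(y−25) mod 26:
R(17): 21·(17−25)=-168≡14 → O
D(3): 21·(3−25)=-462≡6 → G
G(6): 21·(6−25)=-399≡17 → R
F(5): 21·(5−25)=-420≡22 → W
S(18): 21·(18−25)=-147≡9 → J
S(18): 21·(18−25)=-147≡9 → J
O(14): 21·(14−25)=-231≡3 → D
Q(16): 21·(16−25)=-189≡19 → T
V(21): 21·(21−25)=-84≡20 → U
S(18): 21·(18−25)=-147≡9 → J

OGRWJJDTUJ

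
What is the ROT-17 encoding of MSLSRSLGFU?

DJCJIJCXWL

M(12): 12+17=29≡3 → D
S(18): 18+17=35≡9 → J
L(11): 11+17=28≡2 → C
S(18): 18+17=35≡9 → J
R(17): 17+17=34≡8 → I
S(18): 18+17=35≡9 → J
L(11): 11+17=28≡2 → C
G(6): 6+17=23 → X
F(5): 5+17=22 → W
U(20): 20+17=37≡11 → L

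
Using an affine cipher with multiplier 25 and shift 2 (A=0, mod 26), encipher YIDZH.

Y(24): 25·24+2=602≡4 → E
I(8): 25·8+2=202≡20 → U
D(3): 25·3+2=77≡25 → Z
Z(25): 25·25+2=627≡3 → D
H(7): 25·7+2=177≡21 → V

EUZDV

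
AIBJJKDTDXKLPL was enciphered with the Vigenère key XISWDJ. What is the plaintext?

Repeat the key across the ciphertext: XISWDJXISWDJXI
A(0)−X(23): -23≡3 → D
I(8)−I(8): 0 → A
B(1)−S(18): -17≡9 → J
J(9)−W(22): -13≡13 → N
J(9)−D(3): 6 → G
K(10)−J(9): 1 → B
D(3)−X(23): -20≡6 → G
T(19)−I(8): 11 → L
D(3)−S(18): -15≡11 → L
X(23)−W(22): 1 → B
K(10)−D(3): 7 → H
L(11)−J(9): 2 → C
P(15)−X(23): -8≡18 → S
L(11)−I(8): 3 → D

DAJNGBGLLBHCSD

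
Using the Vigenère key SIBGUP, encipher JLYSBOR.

Repeat the key across the message: SIBGUPS
J(9)+S(18): 27≡1 → B
L(11)+I(8): 19 → T
Y(24)+B(1): 25 → Z
S(18)+G(6): 24 → Y
B(1)+U(20): 21 → V
O(14)+P(15): 29≡3 → D
R(17)+S(18): 35≡9 → J

BTZYVDJ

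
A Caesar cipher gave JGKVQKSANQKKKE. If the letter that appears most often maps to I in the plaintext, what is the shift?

2

The most frequent ciphertext letter is K (appears 5 times).
K is position 10; I is position 8.
Shift = 2.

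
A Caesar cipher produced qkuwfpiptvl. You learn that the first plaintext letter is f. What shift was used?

From the crib: q(16)−f(5)=11, so the shift is 11.

11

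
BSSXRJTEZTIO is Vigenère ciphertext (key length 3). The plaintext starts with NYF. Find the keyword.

OUN

Subtract each crib letter from the matching ciphertext letter (mod 26):
B(1)−N(13)=-12≡14 → O
S(18)−Y(24)=-6≡20 → U
S(18)−F(5)=13 → N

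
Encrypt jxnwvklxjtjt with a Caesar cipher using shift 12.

vjzihwxjvfvf

j(9): 9+12=21 → v
x(23): 23+12=35≡9 → j
n(13): 13+12=25 → z
w(22): 22+12=34≡8 → i
v(21): 21+12=33≡7 → h
k(10): 10+12=22 → w
l(11): 11+12=23 → x
x(23): 23+12=35≡9 → j
j(9): 9+12=21 → v
t(19): 19+12=31≡5 → f
j(9): 9+12=21 → v
t(19): 19+12=31≡5 → f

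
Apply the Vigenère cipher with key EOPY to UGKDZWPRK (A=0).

YUZBDKEPO

Repeat the key across the message: EOPYEOPYE
U(20)+E(4): 24 → Y
G(6)+O(14): 20 → U
K(10)+P(15): 25 → Z
D(3)+Y(24): 27≡1 → B
Z(25)+E(4): 29≡3 → D
W(22)+O(14): 36≡10 → K
P(15)+P(15): 30≡4 → E
R(17)+Y(24): 41≡15 → P
K(10)+E(4): 14 → O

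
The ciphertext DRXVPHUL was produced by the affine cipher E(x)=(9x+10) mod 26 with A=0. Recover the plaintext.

The inverse of 9 mod 26 is 3, since 9·3=27≡1. Apply D(y)=3·(y−10) mod 26:
D(3): 3·(3−10)=-21≡5 → F
R(17): 3·(17−10)=21 → V
X(23): 3·(23−10)=39≡13 → N
V(21): 3·(21−10)=33≡7 → H
P(15): 3·(15−10)=15 → P
H(7): 3·(7−10)=-9≡17 → R
U(20): 3·(20−10)=30≡4 → E
L(11): 3·(11−10)=3 → D

FVNHPRED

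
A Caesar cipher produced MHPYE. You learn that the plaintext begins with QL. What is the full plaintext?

From the crib: M(12)−Q(16)=-4≡22, so the shift is 22.
Subtract 22 from each ciphertext letter:
M(12): 12−22=-10≡16 → Q
H(7): 7−22=-15≡11 → L
P(15): 15−22=-7≡19 → T
Y(24): 24−22=2 → C
E(4): 4−22=-18≡8 → I

QLTCI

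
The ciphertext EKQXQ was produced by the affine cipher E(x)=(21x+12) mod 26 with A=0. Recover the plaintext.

The inverse of 21 mod 26 is 5, since 21·5=105≡1. Apply D(y)=5·(y−12) mod 26:
E(4): 5·(4−12)=-40≡12 → M
K(10): 5·(10−12)=-10≡16 → Q
Q(16): 5·(16−12)=20 → U
X(23): 5·(23−12)=55≡3 → D
Q(16): 5·(16−12)=20 → U

MQUDU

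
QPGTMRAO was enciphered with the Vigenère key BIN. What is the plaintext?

Repeat the key across the ciphertext: BINBINBI
Q(16)−B(1): 15 → P
P(15)−I(8): 7 → H
G(6)−N(13): -7≡19 → T
T(19)−B(1): 18 → S
M(12)−I(8): 4 → E
R(17)−N(13): 4 → E
A(0)−B(1): -1≡25 → Z
O(14)−I(8): 6 → G

PHTSEEZG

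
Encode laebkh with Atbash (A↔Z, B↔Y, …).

ozvyps

l(11) → o(14)
a(0) → z(25)
e(4) → v(21)
b(1) → y(24)
k(10) → p(15)
h(7) → s(18)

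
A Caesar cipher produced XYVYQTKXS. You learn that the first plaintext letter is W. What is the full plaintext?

From the crib: X(23)−W(22)=1, so the shift is 1.
Subtract 1 from each ciphertext letter:
X(23): 23−1=22 → W
Y(24): 24−1=23 → X
V(21): 21−1=20 → U
Y(24): 24−1=23 → X
Q(16): 16−1=15 → P
T(19): 19−1=18 → S
K(10): 10−1=9 → J
X(23): 23−1=22 → W
S(18): 18−1=17 → R

WXUXPSJWR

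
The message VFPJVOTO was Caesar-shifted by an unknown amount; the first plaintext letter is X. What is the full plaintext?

XHRLXQVQ

From the crib: V(21)−X(23)=-2≡24, so the shift is 24.
Subtract 24 from each ciphertext letter:
V(21): 21−24=-3≡23 → X
F(5): 5−24=-19≡7 → H
P(15): 15−24=-9≡17 → R
J(9): 9−24=-15≡11 → L
V(21): 21−24=-3≡23 → X
O(14): 14−24=-10≡16 → Q
T(19): 19−24=-5≡21 → V
O(14): 14−24=-10≡16 → Q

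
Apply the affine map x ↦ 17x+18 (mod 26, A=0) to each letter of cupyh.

c(2): 17·2+18=52≡0 → a
u(20): 17·20+18=358≡20 → u
p(15): 17·15+18=273≡13 → n
y(24): 17·24+18=426≡10 → k
h(7): 17·7+18=137≡7 → h

aunkh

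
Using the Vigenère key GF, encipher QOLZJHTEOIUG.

Repeat the key across the message: GFGFGFGFGFGF
Q(16)+G(6): 22 → W
O(14)+F(5): 19 → T
L(11)+G(6): 17 → R
Z(25)+F(5): 30≡4 → E
J(9)+G(6): 15 → P
H(7)+F(5): 12 → M
T(19)+G(6): 25 → Z
E(4)+F(5): 9 → J
O(14)+G(6): 20 → U
I(8)+F(5): 13 → N
U(20)+G(6): 26≡0 → A
G(6)+F(5): 11 → L

WTREPMZJUNAL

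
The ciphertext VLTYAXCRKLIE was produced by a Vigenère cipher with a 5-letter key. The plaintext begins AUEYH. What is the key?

VRPAT

Subtract each crib letter from the matching ciphertext letter (mod 26):
V(21)−A(0)=21 → V
L(11)−U(20)=-9≡17 → R
T(19)−E(4)=15 → P
Y(24)−Y(24)=0 → A
A(0)−H(7)=-7≡19 → T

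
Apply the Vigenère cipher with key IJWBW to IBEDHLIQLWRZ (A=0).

Repeat the key across the message: IJWBWIJWBWIJ
I(8)+I(8): 16 → Q
B(1)+J(9): 10 → K
E(4)+W(22): 26≡0 → A
D(3)+B(1): 4 → E
H(7)+W(22): 29≡3 → D
L(11)+I(8): 19 → T
I(8)+J(9): 17 → R
Q(16)+W(22): 38≡12 → M
L(11)+B(1): 12 → M
W(22)+W(22): 44≡18 → S
R(17)+I(8): 25 → Z
Z(25)+J(9): 34≡8 → I

QKAEDTRMMSZI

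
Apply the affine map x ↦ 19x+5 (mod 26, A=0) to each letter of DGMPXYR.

D(3): 19·3+5=62≡10 → K
G(6): 19·6+5=119≡15 → P
M(12): 19·12+5=233≡25 → Z
P(15): 19·15+5=290≡4 → E
X(23): 19·23+5=442≡0 → A
Y(24): 19·24+5=461≡19 → T
R(17): 19·17+5=328≡16 → Q

KPZEATQ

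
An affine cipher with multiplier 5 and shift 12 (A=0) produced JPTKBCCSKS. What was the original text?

PLRKDYYWKW

The inverse of 5 mod 26 is 21, since 5·21=105≡1. Apply D(y)=21·(y−12) mod 26:
J(9): 21·(9−12)=-63≡15 → P
P(15): 21·(15−12)=63≡11 → L
T(19): 21·(19−12)=147≡17 → R
K(10): 21·(10−12)=-42≡10 → K
B(1): 21·(1−12)=-231≡3 → D
C(2): 21·(2−12)=-210≡24 → Y
C(2): 21·(2−12)=-210≡24 → Y
S(18): 21·(18−12)=126≡22 → W
K(10): 21·(10−12)=-42≡10 → K
S(18): 21·(18−12)=126≡22 → W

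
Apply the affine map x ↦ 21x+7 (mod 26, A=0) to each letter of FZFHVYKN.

F(5): 21·5+7=112≡8 → I
Z(25): 21·25+7=532≡12 → M
F(5): 21·5+7=112≡8 → I
H(7): 21·7+7=154≡24 → Y
V(21): 21·21+7=448≡6 → G
Y(24): 21·24+7=511≡17 → R
K(10): 21·10+7=217≡9 → J
N(13): 21·13+7=280≡20 → U

IMIYGRJU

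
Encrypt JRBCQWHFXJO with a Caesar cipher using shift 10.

J(9): 9+10=19 → T
R(17): 17+10=27≡1 → B
B(1): 1+10=11 → L
C(2): 2+10=12 → M
Q(16): 16+10=26≡0 → A
W(22): 22+10=32≡6 → G
H(7): 7+10=17 → R
F(5): 5+10=15 → P
X(23): 23+10=33≡7 → H
J(9): 9+10=19 → T
O(14): 14+10=24 → Y

TBLMAGRPHTY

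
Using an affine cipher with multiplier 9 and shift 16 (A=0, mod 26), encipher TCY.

FIY

T(19): 9·19+16=187≡5 → F
C(2): 9·2+16=34≡8 → I
Y(24): 9·24+16=232≡24 → Y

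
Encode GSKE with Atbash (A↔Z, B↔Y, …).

G(6) → T(19)
S(18) → H(7)
K(10) → P(15)
E(4) → V(21)

THPV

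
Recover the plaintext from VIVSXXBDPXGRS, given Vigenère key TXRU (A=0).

CLEYEAKJWAPXZ

Repeat the key across the ciphertext: TXRUTXRUTXRUT
V(21)−T(19): 2 → C
I(8)−X(23): -15≡11 → L
V(21)−R(17): 4 → E
S(18)−U(20): -2≡24 → Y
X(23)−T(19): 4 → E
X(23)−X(23): 0 → A
B(1)−R(17): -16≡10 → K
D(3)−U(20): -17≡9 → J
P(15)−T(19): -4≡22 → W
X(23)−X(23): 0 → A
G(6)−R(17): -11≡15 → P
R(17)−U(20): -3≡23 → X
S(18)−T(19): -1≡25 → Z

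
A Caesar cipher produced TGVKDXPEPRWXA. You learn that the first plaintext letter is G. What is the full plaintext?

From the crib: T(19)−G(6)=13, so the shift is 13.
Subtract 13 from each ciphertext letter:
T(19): 19−13=6 → G
G(6): 6−13=-7≡19 → T
V(21): 21−13=8 → I
K(10): 10−13=-3≡23 → X
D(3): 3−13=-10≡16 → Q
X(23): 23−13=10 → K
P(15): 15−13=2 → C
E(4): 4−13=-9≡17 → R
P(15): 15−13=2 → C
R(17): 17−13=4 → E
W(22): 22−13=9 → J
X(23): 23−13=10 → K
A(0): 0−13=-13≡13 → N

GTIXQKCRCEJKN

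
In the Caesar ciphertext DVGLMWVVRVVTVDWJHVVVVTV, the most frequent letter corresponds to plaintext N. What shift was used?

8

The most frequent ciphertext letter is V (appears 11 times).
V is position 21; N is position 13.
Shift = 8.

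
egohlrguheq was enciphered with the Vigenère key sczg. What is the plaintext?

mepbtphopcr

Repeat the key across the ciphertext: sczgsczgscz
e(4)−s(18): -14≡12 → m
g(6)−c(2): 4 → e
o(14)−z(25): -11≡15 → p
h(7)−g(6): 1 → b
l(11)−s(18): -7≡19 → t
r(17)−c(2): 15 → p
g(6)−z(25): -19≡7 → h
u(20)−g(6): 14 → o
h(7)−s(18): -11≡15 → p
e(4)−c(2): 2 → c
q(16)−z(25): -9≡17 → r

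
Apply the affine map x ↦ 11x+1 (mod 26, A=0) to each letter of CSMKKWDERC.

XRDHHJITGX

C(2): 11·2+1=23 → X
S(18): 11·18+1=199≡17 → R
M(12): 11·12+1=133≡3 → D
K(10): 11·10+1=111≡7 → H
K(10): 11·10+1=111≡7 → H
W(22): 11·22+1=243≡9 → J
D(3): 11·3+1=34≡8 → I
E(4): 11·4+1=45≡19 → T
R(17): 11·17+1=188≡6 → G
C(2): 11·2+1=23 → X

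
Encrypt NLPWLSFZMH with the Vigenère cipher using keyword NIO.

ATDJTGSHAU

Repeat the key across the message: NIONIONION
N(13)+N(13): 26≡0 → A
L(11)+I(8): 19 → T
P(15)+O(14): 29≡3 → D
W(22)+N(13): 35≡9 → J
L(11)+I(8): 19 → T
S(18)+O(14): 32≡6 → G
F(5)+N(13): 18 → S
Z(25)+I(8): 33≡7 → H
M(12)+O(14): 26≡0 → A
H(7)+N(13): 20 → U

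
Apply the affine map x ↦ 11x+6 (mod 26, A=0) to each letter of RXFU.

LZJS

R(17): 11·17+6=193≡11 → L
X(23): 11·23+6=259≡25 → Z
F(5): 11·5+6=61≡9 → J
U(20): 11·20+6=226≡18 → S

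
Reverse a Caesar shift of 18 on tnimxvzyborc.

bvqufdhgjwzk

t(19): 19−18=1 → b
n(13): 13−18=-5≡21 → v
i(8): 8−18=-10≡16 → q
m(12): 12−18=-6≡20 → u
x(23): 23−18=5 → f
v(21): 21−18=3 → d
z(25): 25−18=7 → h
y(24): 24−18=6 → g
b(1): 1−18=-17≡9 → j
o(14): 14−18=-4≡22 → w
r(17): 17−18=-1≡25 → z
c(2): 2−18=-16≡10 → k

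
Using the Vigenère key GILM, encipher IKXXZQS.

Repeat the key across the message: GILMGIL
I(8)+G(6): 14 → O
K(10)+I(8): 18 → S
X(23)+L(11): 34≡8 → I
X(23)+M(12): 35≡9 → J
Z(25)+G(6): 31≡5 → F
Q(16)+I(8): 24 → Y
S(18)+L(11): 29≡3 → D

OSIJFYD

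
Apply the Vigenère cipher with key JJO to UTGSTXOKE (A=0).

Repeat the key across the message: JJOJJOJJO
U(20)+J(9): 29≡3 → D
T(19)+J(9): 28≡2 → C
G(6)+O(14): 20 → U
S(18)+J(9): 27≡1 → B
T(19)+J(9): 28≡2 → C
X(23)+O(14): 37≡11 → L
O(14)+J(9): 23 → X
K(10)+J(9): 19 → T
E(4)+O(14): 18 → S

DCUBCLXTS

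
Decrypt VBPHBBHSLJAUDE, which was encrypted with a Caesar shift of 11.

V(21): 21−11=10 → K
B(1): 1−11=-10≡16 → Q
P(15): 15−11=4 → E
H(7): 7−11=-4≡22 → W
B(1): 1−11=-10≡16 → Q
B(1): 1−11=-10≡16 → Q
H(7): 7−11=-4≡22 → W
S(18): 18−11=7 → H
L(11): 11−11=0 → A
J(9): 9−11=-2≡24 → Y
A(0): 0−11=-11≡15 → P
U(20): 20−11=9 → J
D(3): 3−11=-8≡18 → S
E(4): 4−11=-7≡19 → T

KQEWQQWHAYPJST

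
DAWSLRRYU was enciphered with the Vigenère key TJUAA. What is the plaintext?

KRCSLYIEU

Repeat the key across the ciphertext: TJUAATJUA
D(3)−T(19): -16≡10 → K
A(0)−J(9): -9≡17 → R
W(22)−U(20): 2 → C
S(18)−A(0): 18 → S
L(11)−A(0): 11 → L
R(17)−T(19): -2≡24 → Y
R(17)−J(9): 8 → I
Y(24)−U(20): 4 → E
U(20)−A(0): 20 → U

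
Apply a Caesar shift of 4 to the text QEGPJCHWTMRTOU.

UIKTNGLAXQVXSY

Q(16): 16+4=20 → U
E(4): 4+4=8 → I
G(6): 6+4=10 → K
P(15): 15+4=19 → T
J(9): 9+4=13 → N
C(2): 2+4=6 → G
H(7): 7+4=11 → L
W(22): 22+4=26≡0 → A
T(19): 19+4=23 → X
M(12): 12+4=16 → Q
R(17): 17+4=21 → V
T(19): 19+4=23 → X
O(14): 14+4=18 → S
U(20): 20+4=24 → Y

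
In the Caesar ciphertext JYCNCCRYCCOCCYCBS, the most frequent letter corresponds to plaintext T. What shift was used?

The most frequent ciphertext letter is C (appears 8 times).
C is position 2; T is position 19.
Shift = -17≡9.

9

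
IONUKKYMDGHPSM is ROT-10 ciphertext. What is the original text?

YEDKAAOCTWXFIC

I(8): 8−10=-2≡24 → Y
O(14): 14−10=4 → E
N(13): 13−10=3 → D
U(20): 20−10=10 → K
K(10): 10−10=0 → A
K(10): 10−10=0 → A
Y(24): 24−10=14 → O
M(12): 12−10=2 → C
D(3): 3−10=-7≡19 → T
G(6): 6−10=-4≡22 → W
H(7): 7−10=-3≡23 → X
P(15): 15−10=5 → F
S(18): 18−10=8 → I
M(12): 12−10=2 → C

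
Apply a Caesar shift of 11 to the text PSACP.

ADLNA

P(15): 15+11=26≡0 → A
S(18): 18+11=29≡3 → D
A(0): 0+11=11 → L
C(2): 2+11=13 → N
P(15): 15+11=26≡0 → A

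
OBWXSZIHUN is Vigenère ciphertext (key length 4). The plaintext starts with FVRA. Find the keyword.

Subtract each crib letter from the matching ciphertext letter (mod 26):
O(14)−F(5)=9 → J
B(1)−V(21)=-20≡6 → G
W(22)−R(17)=5 → F
X(23)−A(0)=23 → X

JGFX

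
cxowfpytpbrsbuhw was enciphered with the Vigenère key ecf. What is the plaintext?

yvjsdkurkxpnxscs

Repeat the key across the ciphertext: ecfecfecfecfecfe
c(2)−e(4): -2≡24 → y
x(23)−c(2): 21 → v
o(14)−f(5): 9 → j
w(22)−e(4): 18 → s
f(5)−c(2): 3 → d
p(15)−f(5): 10 → k
y(24)−e(4): 20 → u
t(19)−c(2): 17 → r
p(15)−f(5): 10 → k
b(1)−e(4): -3≡23 → x
r(17)−c(2): 15 → p
s(18)−f(5): 13 → n
b(1)−e(4): -3≡23 → x
u(20)−c(2): 18 → s
h(7)−f(5): 2 → c
w(22)−e(4): 18 → s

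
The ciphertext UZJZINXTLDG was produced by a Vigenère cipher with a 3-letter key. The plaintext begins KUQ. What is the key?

Subtract each crib letter from the matching ciphertext letter (mod 26):
U(20)−K(10)=10 → K
Z(25)−U(20)=5 → F
J(9)−Q(16)=-7≡19 → T

KFT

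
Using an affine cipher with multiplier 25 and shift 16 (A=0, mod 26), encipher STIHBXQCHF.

S(18): 25·18+16=466≡24 → Y
T(19): 25·19+16=491≡23 → X
I(8): 25·8+16=216≡8 → I
H(7): 25·7+16=191≡9 → J
B(1): 25·1+16=41≡15 → P
X(23): 25·23+16=591≡19 → T
Q(16): 25·16+16=416≡0 → A
C(2): 25·2+16=66≡14 → O
H(7): 25·7+16=191≡9 → J
F(5): 25·5+16=141≡11 → L

YXIJPTAOJL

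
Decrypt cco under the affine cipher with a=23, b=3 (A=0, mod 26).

The inverse of 23 mod 26 is 17, since 23·17=391≡1. Apply D(y)=17·(y−3) mod 26:
c(2): 17·(2−3)=-17≡9 → j
c(2): 17·(2−3)=-17≡9 → j
o(14): 17·(14−3)=187≡5 → f

jjf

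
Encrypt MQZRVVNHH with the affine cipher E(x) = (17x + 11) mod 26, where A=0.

HXUOEEYAA

M(12): 17·12+11=215≡7 → H
Q(16): 17·16+11=283≡23 → X
Z(25): 17·25+11=436≡20 → U
R(17): 17·17+11=300≡14 → O
V(21): 17·21+11=368≡4 → E
V(21): 17·21+11=368≡4 → E
N(13): 17·13+11=232≡24 → Y
H(7): 17·7+11=130≡0 → A
H(7): 17·7+11=130≡0 → A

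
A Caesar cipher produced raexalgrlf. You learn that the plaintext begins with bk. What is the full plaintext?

From the crib: r(17)−b(1)=16, so the shift is 16.
Subtract 16 from each ciphertext letter:
r(17): 17−16=1 → b
a(0): 0−16=-16≡10 → k
e(4): 4−16=-12≡14 → o
x(23): 23−16=7 → h
a(0): 0−16=-16≡10 → k
l(11): 11−16=-5≡21 → v
g(6): 6−16=-10≡16 → q
r(17): 17−16=1 → b
l(11): 11−16=-5≡21 → v
f(5): 5−16=-11≡15 → p

bkohkvqbvp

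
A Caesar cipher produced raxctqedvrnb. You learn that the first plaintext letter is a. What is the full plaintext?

ajglcznmeawk

From the crib: r(17)−a(0)=17, so the shift is 17.
Subtract 17 from each ciphertext letter:
r(17): 17−17=0 → a
a(0): 0−17=-17≡9 → j
x(23): 23−17=6 → g
c(2): 2−17=-15≡11 → l
t(19): 19−17=2 → c
q(16): 16−17=-1≡25 → z
e(4): 4−17=-13≡13 → n
d(3): 3−17=-14≡12 → m
v(21): 21−17=4 → e
r(17): 17−17=0 → a
n(13): 13−17=-4≡22 → w
b(1): 1−17=-16≡10 → k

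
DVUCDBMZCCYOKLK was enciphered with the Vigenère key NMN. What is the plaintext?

QJHPROZNPPMBXZX

Repeat the key across the ciphertext: NMNNMNNMNNMNNMN
D(3)−N(13): -10≡16 → Q
V(21)−M(12): 9 → J
U(20)−N(13): 7 → H
C(2)−N(13): -11≡15 → P
D(3)−M(12): -9≡17 → R
B(1)−N(13): -12≡14 → O
M(12)−N(13): -1≡25 → Z
Z(25)−M(12): 13 → N
C(2)−N(13): -11≡15 → P
C(2)−N(13): -11≡15 → P
Y(24)−M(12): 12 → M
O(14)−N(13): 1 → B
K(10)−N(13): -3≡23 → X
L(11)−M(12): -1≡25 → Z
K(10)−N(13): -3≡23 → X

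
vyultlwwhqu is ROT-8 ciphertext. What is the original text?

v(21): 21−8=13 → n
y(24): 24−8=16 → q
u(20): 20−8=12 → m
l(11): 11−8=3 → d
t(19): 19−8=11 → l
l(11): 11−8=3 → d
w(22): 22−8=14 → o
w(22): 22−8=14 → o
h(7): 7−8=-1≡25 → z
q(16): 16−8=8 → i
u(20): 20−8=12 → m

nqmdldoozim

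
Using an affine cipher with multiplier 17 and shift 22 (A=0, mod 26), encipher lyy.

boo

l(11): 17·11+22=209≡1 → b
y(24): 17·24+22=430≡14 → o
y(24): 17·24+22=430≡14 → o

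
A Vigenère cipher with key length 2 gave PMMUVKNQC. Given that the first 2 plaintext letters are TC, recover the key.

Subtract each crib letter from the matching ciphertext letter (mod 26):
P(15)−T(19)=-4≡22 → W
M(12)−C(2)=10 → K

WK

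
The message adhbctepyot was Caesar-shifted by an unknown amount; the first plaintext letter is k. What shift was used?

From the crib: a(0)−k(10)=-10≡16, so the shift is 16.

16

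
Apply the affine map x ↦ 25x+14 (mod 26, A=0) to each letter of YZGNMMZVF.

Y(24): 25·24+14=614≡16 → Q
Z(25): 25·25+14=639≡15 → P
G(6): 25·6+14=164≡8 → I
N(13): 25·13+14=339≡1 → B
M(12): 25·12+14=314≡2 → C
M(12): 25·12+14=314≡2 → C
Z(25): 25·25+14=639≡15 → P
V(21): 25·21+14=539≡19 → T
F(5): 25·5+14=139≡9 → J

QPIBCCPTJ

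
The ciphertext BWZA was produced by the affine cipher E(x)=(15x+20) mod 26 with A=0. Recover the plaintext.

The inverse of 15 mod 26 is 7, since 15·7=105≡1. Apply D(y)=7·(y−20) mod 26:
B(1): 7·(1−20)=-133≡23 → X
W(22): 7·(22−20)=14 → O
Z(25): 7·(25−20)=35≡9 → J
A(0): 7·(0−20)=-140≡16 → Q

XOJQ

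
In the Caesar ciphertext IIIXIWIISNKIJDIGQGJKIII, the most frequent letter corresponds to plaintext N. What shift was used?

The most frequent ciphertext letter is I (appears 11 times).
I is position 8; N is position 13.
Shift = -5≡21.

21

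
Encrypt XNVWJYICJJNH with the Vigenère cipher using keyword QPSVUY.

NCNRDWYRBEHF

Repeat the key across the message: QPSVUYQPSVUY
X(23)+Q(16): 39≡13 → N
N(13)+P(15): 28≡2 → C
V(21)+S(18): 39≡13 → N
W(22)+V(21): 43≡17 → R
J(9)+U(20): 29≡3 → D
Y(24)+Y(24): 48≡22 → W
I(8)+Q(16): 24 → Y
C(2)+P(15): 17 → R
J(9)+S(18): 27≡1 → B
J(9)+V(21): 30≡4 → E
N(13)+U(20): 33≡7 → H
H(7)+Y(24): 31≡5 → F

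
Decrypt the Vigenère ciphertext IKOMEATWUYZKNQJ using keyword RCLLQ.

RIDBOJRLJIIICFT

Repeat the key across the ciphertext: RCLLQRCLLQRCLLQ
I(8)−R(17): -9≡17 → R
K(10)−C(2): 8 → I
O(14)−L(11): 3 → D
M(12)−L(11): 1 → B
E(4)−Q(16): -12≡14 → O
A(0)−R(17): -17≡9 → J
T(19)−C(2): 17 → R
W(22)−L(11): 11 → L
U(20)−L(11): 9 → J
Y(24)−Q(16): 8 → I
Z(25)−R(17): 8 → I
K(10)−C(2): 8 → I
N(13)−L(11): 2 → C
Q(16)−L(11): 5 → F
J(9)−Q(16): -7≡19 → T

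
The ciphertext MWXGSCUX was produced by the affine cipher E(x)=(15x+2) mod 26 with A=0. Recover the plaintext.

The inverse of 15 mod 26 is 7, since 15·7=105≡1. Apply D(y)=7·(y−2) mod 26:
M(12): 7·(12−2)=70≡18 → S
W(22): 7·(22−2)=140≡10 → K
X(23): 7·(23−2)=147≡17 → R
G(6): 7·(6−2)=28≡2 → C
S(18): 7·(18−2)=112≡8 → I
C(2): 7·(2−2)=0 → A
U(20): 7·(20−2)=126≡22 → W
X(23): 7·(23−2)=147≡17 → R

SKRCIAWR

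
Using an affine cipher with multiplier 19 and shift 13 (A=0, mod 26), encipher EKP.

LVM

E(4): 19·4+13=89≡11 → L
K(10): 19·10+13=203≡21 → V
P(15): 19·15+13=298≡12 → M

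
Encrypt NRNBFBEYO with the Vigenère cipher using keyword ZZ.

Repeat the key across the message: ZZZZZZZZZ
N(13)+Z(25): 38≡12 → M
R(17)+Z(25): 42≡16 → Q
N(13)+Z(25): 38≡12 → M
B(1)+Z(25): 26≡0 → A
F(5)+Z(25): 30≡4 → E
B(1)+Z(25): 26≡0 → A
E(4)+Z(25): 29≡3 → D
Y(24)+Z(25): 49≡23 → X
O(14)+Z(25): 39≡13 → N

MQMAEADXN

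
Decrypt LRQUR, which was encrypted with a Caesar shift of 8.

DJIMJ

L(11): 11−8=3 → D
R(17): 17−8=9 → J
Q(16): 16−8=8 → I
U(20): 20−8=12 → M
R(17): 17−8=9 → J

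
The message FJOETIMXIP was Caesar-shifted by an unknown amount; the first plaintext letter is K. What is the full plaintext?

KOTJYNRCNU

From the crib: F(5)−K(10)=-5≡21, so the shift is 21.
Subtract 21 from each ciphertext letter:
F(5): 5−21=-16≡10 → K
J(9): 9−21=-12≡14 → O
O(14): 14−21=-7≡19 → T
E(4): 4−21=-17≡9 → J
T(19): 19−21=-2≡24 → Y
I(8): 8−21=-13≡13 → N
M(12): 12−21=-9≡17 → R
X(23): 23−21=2 → C
I(8): 8−21=-13≡13 → N
P(15): 15−21=-6≡20 → U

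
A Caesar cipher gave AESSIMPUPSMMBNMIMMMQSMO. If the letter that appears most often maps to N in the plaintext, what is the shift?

25

The most frequent ciphertext letter is M (appears 8 times).
M is position 12; N is position 13.
Shift = -1≡25.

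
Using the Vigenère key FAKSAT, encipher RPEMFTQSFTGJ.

WPOEFMVSPLGC

Repeat the key across the message: FAKSATFAKSAT
R(17)+F(5): 22 → W
P(15)+A(0): 15 → P
E(4)+K(10): 14 → O
M(12)+S(18): 30≡4 → E
F(5)+A(0): 5 → F
T(19)+T(19): 38≡12 → M
Q(16)+F(5): 21 → V
S(18)+A(0): 18 → S
F(5)+K(10): 15 → P
T(19)+S(18): 37≡11 → L
G(6)+A(0): 6 → G
J(9)+T(19): 28≡2 → C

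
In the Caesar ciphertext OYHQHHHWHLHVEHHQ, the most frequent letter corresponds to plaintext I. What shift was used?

The most frequent ciphertext letter is H (appears 8 times).
H is position 7; I is position 8.
Shift = -1≡25.

25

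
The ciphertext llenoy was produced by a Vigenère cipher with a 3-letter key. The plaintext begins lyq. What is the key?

Subtract each crib letter from the matching ciphertext letter (mod 26):
l(11)−l(11)=0 → a
l(11)−y(24)=-13≡13 → n
e(4)−q(16)=-12≡14 → o

ano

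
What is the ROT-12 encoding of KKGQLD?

K(10): 10+12=22 → W
K(10): 10+12=22 → W
G(6): 6+12=18 → S
Q(16): 16+12=28≡2 → C
L(11): 11+12=23 → X
D(3): 3+12=15 → P

WWSCXP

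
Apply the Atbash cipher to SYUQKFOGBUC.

HBFJPULTYFX

S(18) → H(7)
Y(24) → B(1)
U(20) → F(5)
Q(16) → J(9)
K(10) → P(15)
F(5) → U(20)
O(14) → L(11)
G(6) → T(19)
B(1) → Y(24)
U(20) → F(5)
C(2) → X(23)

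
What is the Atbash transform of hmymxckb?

snbncxpy

h(7) → s(18)
m(12) → n(13)
y(24) → b(1)
m(12) → n(13)
x(23) → c(2)
c(2) → x(23)
k(10) → p(15)
b(1) → y(24)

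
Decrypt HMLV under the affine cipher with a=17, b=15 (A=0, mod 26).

The inverse of 17 mod 26 is 23, since 17·23=391≡1. Apply D(y)=23·(y−15) mod 26:
H(7): 23·(7−15)=-184≡24 → Y
M(12): 23·(12−15)=-69≡9 → J
L(11): 23·(11−15)=-92≡12 → M
V(21): 23·(21−15)=138≡8 → I

YJMI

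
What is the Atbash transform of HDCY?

SWXB

H(7) → S(18)
D(3) → W(22)
C(2) → X(23)
Y(24) → B(1)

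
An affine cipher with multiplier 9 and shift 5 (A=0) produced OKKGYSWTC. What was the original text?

The inverse of 9 mod 26 is 3, since 9·3=27≡1. Apply D(y)=3·(y−5) mod 26:
O(14): 3·(14−5)=27≡1 → B
K(10): 3·(10−5)=15 → P
K(10): 3·(10−5)=15 → P
G(6): 3·(6−5)=3 → D
Y(24): 3·(24−5)=57≡5 → F
S(18): 3·(18−5)=39≡13 → N
W(22): 3·(22−5)=51≡25 → Z
T(19): 3·(19−5)=42≡16 → Q
C(2): 3·(2−5)=-9≡17 → R

BPPDFNZQR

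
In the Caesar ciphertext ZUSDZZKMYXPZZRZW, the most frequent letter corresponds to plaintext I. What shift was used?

17

The most frequent ciphertext letter is Z (appears 6 times).
Z is position 25; I is position 8.
Shift = 17.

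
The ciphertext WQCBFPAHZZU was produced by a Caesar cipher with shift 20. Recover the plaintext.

CWIHLVGNFFA

W(22): 22−20=2 → C
Q(16): 16−20=-4≡22 → W
C(2): 2−20=-18≡8 → I
B(1): 1−20=-19≡7 → H
F(5): 5−20=-15≡11 → L
P(15): 15−20=-5≡21 → V
A(0): 0−20=-20≡6 → G
H(7): 7−20=-13≡13 → N
Z(25): 25−20=5 → F
Z(25): 25−20=5 → F
U(20): 20−20=0 → A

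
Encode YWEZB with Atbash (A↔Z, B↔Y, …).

Y(24) → B(1)
W(22) → D(3)
E(4) → V(21)
Z(25) → A(0)
B(1) → Y(24)

BDVAY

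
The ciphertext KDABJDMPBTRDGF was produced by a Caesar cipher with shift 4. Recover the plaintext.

GZWXFZILXPNZCB

K(10): 10−4=6 → G
D(3): 3−4=-1≡25 → Z
A(0): 0−4=-4≡22 → W
B(1): 1−4=-3≡23 → X
J(9): 9−4=5 → F
D(3): 3−4=-1≡25 → Z
M(12): 12−4=8 → I
P(15): 15−4=11 → L
B(1): 1−4=-3≡23 → X
T(19): 19−4=15 → P
R(17): 17−4=13 → N
D(3): 3−4=-1≡25 → Z
G(6): 6−4=2 → C
F(5): 5−4=1 → B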